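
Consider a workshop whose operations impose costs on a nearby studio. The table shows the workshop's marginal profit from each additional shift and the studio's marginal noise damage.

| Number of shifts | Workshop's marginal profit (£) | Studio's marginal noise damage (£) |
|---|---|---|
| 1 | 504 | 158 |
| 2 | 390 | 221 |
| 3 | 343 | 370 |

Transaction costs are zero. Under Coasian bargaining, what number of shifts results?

2

Bargaining reaches the level where marginal profit last exceeds marginal noise damage.
That holds through level 2 (390 ≥ 221) but not at 3 (343 < 370).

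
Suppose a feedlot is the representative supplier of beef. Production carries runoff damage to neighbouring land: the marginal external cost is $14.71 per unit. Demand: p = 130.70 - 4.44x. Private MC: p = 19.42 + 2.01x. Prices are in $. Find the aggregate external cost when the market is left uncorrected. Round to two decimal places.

$253.79

Market equilibrium (private): 19.42 + 2.01x = 130.70 - 4.44x → x_m = 17.2527.
Total external cost = MEC × x_m = 14.71 × 17.2527 = 253.7872.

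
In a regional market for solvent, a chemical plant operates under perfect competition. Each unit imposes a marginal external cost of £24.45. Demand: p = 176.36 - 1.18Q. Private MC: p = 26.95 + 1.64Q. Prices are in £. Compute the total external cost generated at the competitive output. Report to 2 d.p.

£1295.42

Market equilibrium (private): 26.95 + 1.64Q = 176.36 - 1.18Q → Q_m = 52.9823.
Total external cost = MEC × Q_m = 24.45 × 52.9823 = 1295.4172.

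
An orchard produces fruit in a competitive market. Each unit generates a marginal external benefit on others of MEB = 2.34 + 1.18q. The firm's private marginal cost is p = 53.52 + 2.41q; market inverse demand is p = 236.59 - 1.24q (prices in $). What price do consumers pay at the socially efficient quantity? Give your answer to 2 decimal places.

P = $143.51

Social marginal cost = private MC − MEB = 51.18 + 1.23q.
Set SMC = demand: 51.18 + 1.23q = 236.59 - 1.24q → q* = 75.0648.
Consumer price on the demand curve at q*: 236.59 − 1.24×75.0648 = 143.5096.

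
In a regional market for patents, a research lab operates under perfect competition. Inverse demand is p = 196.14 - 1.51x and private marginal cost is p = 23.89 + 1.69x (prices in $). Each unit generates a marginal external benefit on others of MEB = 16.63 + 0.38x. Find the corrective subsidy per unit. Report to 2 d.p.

Social marginal cost = private MC − MEB = 7.26 + 1.31x.
Set SMC = demand: 7.26 + 1.31x = 196.14 - 1.51x → x* = 66.9787.
The Pigouvian subsidy equals MEB at x*: 16.63 + 0.38×66.9787 = 42.0819.

subsidy = $42.08 per unit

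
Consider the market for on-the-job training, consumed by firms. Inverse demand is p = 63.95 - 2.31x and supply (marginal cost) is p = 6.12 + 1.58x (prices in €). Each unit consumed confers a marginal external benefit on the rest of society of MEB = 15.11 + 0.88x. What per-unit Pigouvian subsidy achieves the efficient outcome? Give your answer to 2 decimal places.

subsidy = €36.43 per unit

Social marginal benefit = demand + MEB = 79.06 - 1.43x.
Set SMB = MC: 79.06 - 1.43x = 6.12 + 1.58x → x* = 24.2326.
The Pigouvian subsidy equals MEB at x*: 15.11 + 0.88×24.2326 = 36.4347.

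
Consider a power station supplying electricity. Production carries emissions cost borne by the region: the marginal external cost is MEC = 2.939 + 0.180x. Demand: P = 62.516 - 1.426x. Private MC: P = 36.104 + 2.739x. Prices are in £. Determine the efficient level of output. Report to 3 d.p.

Social marginal cost = private MC + MEC = 39.043 + 2.919x.
Set SMC = demand: 39.043 + 2.919x = 62.516 - 1.426x → x* = 5.4023.

x* = 5.402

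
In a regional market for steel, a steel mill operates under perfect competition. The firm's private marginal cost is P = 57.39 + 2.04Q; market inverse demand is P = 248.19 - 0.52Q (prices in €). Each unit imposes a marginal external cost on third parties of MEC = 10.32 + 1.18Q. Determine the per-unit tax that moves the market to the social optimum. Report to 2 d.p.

tax = €67.26 per unit

Social marginal cost = private MC + MEC = 67.71 + 3.22Q.
Set SMC = demand: 67.71 + 3.22Q = 248.19 - 0.52Q → Q* = 48.2567.
The Pigouvian tax equals MEC at Q*: 10.32 + 1.18×48.2567 = 67.2629.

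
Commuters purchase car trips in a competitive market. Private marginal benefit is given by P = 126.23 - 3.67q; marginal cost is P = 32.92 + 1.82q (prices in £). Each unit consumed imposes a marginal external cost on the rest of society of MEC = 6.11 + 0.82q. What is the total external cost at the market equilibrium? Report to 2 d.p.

£222.29

Market equilibrium (private): 32.92 + 1.82q = 126.23 - 3.67q → q_m = 16.9964.
Total external cost = ∫₀^{q_m} (6.11 + 0.82q) dq = 6.11×16.9964 + ½×0.82×16.9964² = 222.2878.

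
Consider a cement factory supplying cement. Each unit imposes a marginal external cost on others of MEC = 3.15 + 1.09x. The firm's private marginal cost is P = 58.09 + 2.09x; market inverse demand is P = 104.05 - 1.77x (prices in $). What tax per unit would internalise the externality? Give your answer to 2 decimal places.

tax = $12.58 per unit

Social marginal cost = private MC + MEC = 61.24 + 3.18x.
Set SMC = demand: 61.24 + 3.18x = 104.05 - 1.77x → x* = 8.6485.
The Pigouvian tax equals MEC at x*: 3.15 + 1.09×8.6485 = 12.5769.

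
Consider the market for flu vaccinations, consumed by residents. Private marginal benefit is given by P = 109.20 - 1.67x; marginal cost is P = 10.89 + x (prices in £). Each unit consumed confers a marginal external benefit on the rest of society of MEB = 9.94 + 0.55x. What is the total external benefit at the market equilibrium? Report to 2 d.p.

£738.82

Market equilibrium (private): 10.89 + x = 109.20 - 1.67x → x_m = 36.8202.
Total external benefit = ∫₀^{x_m} (9.94 + 0.55x) dx = 9.94×36.8202 + ½×0.55×36.8202² = 738.8177.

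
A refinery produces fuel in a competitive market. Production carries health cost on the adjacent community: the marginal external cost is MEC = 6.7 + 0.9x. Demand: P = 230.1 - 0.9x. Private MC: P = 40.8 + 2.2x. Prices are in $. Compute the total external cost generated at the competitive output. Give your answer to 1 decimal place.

$2087.1

Market equilibrium (private): 40.8 + 2.2x = 230.1 - 0.9x → x_m = 61.0645.
Total external cost = ∫₀^{x_m} (6.7 + 0.9x) dx = 6.7×61.0645 + ½×0.9×61.0645² = 2087.1251.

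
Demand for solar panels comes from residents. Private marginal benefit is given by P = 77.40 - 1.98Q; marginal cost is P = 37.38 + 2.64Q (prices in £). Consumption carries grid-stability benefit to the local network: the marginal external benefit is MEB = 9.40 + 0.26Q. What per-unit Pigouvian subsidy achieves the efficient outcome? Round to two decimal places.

subsidy = £12.35 per unit

Social marginal benefit = demand + MEB = 86.80 - 1.72Q.
Set SMB = MC: 86.80 - 1.72Q = 37.38 + 2.64Q → Q* = 11.3349.
The Pigouvian subsidy equals MEB at Q*: 9.40 + 0.26×11.3349 = 12.3471.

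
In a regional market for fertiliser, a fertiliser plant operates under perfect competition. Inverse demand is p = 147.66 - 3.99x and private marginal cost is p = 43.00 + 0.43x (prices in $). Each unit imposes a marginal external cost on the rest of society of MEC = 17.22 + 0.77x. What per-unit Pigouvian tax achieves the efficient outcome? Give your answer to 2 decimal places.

tax = $30.19 per unit

Social marginal cost = private MC + MEC = 60.22 + 1.20x.
Set SMC = demand: 60.22 + 1.20x = 147.66 - 3.99x → x* = 16.8478.
The Pigouvian tax equals MEC at x*: 17.22 + 0.77×16.8478 = 30.1928.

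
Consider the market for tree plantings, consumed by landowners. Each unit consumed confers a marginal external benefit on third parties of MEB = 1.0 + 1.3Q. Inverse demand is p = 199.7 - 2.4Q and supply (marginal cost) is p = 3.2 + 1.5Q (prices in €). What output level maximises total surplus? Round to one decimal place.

Social marginal benefit = demand + MEB = 200.7 - 1.1Q.
Set SMB = MC: 200.7 - 1.1Q = 3.2 + 1.5Q → Q* = 75.9615.

Q* = 76.0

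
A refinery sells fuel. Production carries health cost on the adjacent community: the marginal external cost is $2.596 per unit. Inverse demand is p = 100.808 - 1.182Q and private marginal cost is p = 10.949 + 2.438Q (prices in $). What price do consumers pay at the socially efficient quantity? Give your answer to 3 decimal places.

P = $72.315

Social marginal cost = private MC + MEC = 13.545 + 2.438Q.
Set SMC = demand: 13.545 + 2.438Q = 100.808 - 1.182Q → Q* = 24.1058.
Consumer price on the demand curve at Q*: 100.808 − 1.182×24.1058 = 72.3149.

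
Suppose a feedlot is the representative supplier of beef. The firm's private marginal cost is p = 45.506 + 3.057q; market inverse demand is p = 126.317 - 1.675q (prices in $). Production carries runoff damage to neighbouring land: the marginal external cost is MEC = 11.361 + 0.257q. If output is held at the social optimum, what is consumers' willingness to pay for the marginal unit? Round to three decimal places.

Social marginal cost = private MC + MEC = 56.867 + 3.314q.
Set SMC = demand: 56.867 + 3.314q = 126.317 - 1.675q → q* = 13.9206.
Consumer price on the demand curve at q*: 126.317 − 1.675×13.9206 = 103.0000.

P = $103.000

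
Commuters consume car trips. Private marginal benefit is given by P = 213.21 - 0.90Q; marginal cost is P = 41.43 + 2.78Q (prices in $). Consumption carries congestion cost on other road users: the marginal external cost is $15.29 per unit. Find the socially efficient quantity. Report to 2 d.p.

Q* = 42.52

Social marginal benefit = demand − MEC = 197.92 - 0.90Q.
Set SMB = MC: 197.92 - 0.90Q = 41.43 + 2.78Q → Q* = 42.5245.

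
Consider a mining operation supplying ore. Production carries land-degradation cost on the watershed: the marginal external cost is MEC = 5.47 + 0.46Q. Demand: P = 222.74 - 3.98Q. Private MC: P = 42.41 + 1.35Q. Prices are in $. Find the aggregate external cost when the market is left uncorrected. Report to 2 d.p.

$448.34

Market equilibrium (private): 42.41 + 1.35Q = 222.74 - 3.98Q → Q_m = 33.8330.
Total external cost = ∫₀^{Q_m} (5.47 + 0.46Q) dQ = 5.47×33.8330 + ½×0.46×33.8330² = 448.3410.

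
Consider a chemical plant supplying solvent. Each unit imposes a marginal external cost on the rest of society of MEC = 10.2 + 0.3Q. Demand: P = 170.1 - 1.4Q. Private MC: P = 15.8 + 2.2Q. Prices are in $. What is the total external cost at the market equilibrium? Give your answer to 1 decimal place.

Market equilibrium (private): 15.8 + 2.2Q = 170.1 - 1.4Q → Q_m = 42.8611.
Total external cost = ∫₀^{Q_m} (10.2 + 0.3Q) dQ = 10.2×42.8611 + ½×0.3×42.8611² = 712.7443.

$712.7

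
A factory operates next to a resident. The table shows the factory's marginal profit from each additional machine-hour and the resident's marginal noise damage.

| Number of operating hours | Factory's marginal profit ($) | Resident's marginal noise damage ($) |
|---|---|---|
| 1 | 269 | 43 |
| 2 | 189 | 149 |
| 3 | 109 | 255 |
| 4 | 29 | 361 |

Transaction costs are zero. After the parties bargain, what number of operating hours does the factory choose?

Bargaining reaches the level where marginal profit last exceeds marginal noise damage.
That holds through level 2 (189 ≥ 149) but not at 3 (109 < 255).

2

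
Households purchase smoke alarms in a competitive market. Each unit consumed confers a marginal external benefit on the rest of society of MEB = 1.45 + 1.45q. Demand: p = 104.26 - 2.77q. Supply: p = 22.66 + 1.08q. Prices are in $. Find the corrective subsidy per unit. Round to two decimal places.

subsidy = $51.63 per unit

Social marginal benefit = demand + MEB = 105.71 - 1.32q.
Set SMB = MC: 105.71 - 1.32q = 22.66 + 1.08q → q* = 34.6042.
The Pigouvian subsidy equals MEB at q*: 1.45 + 1.45×34.6042 = 51.6261.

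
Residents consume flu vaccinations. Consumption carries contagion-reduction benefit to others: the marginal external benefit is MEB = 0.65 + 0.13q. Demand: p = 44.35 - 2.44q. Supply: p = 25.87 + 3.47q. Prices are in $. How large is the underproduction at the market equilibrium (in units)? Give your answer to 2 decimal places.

0.18 units

Market equilibrium (private): 25.87 + 3.47q = 44.35 - 2.44q → q_m = 3.1269.
Social marginal benefit = demand + MEB = 45.00 - 2.31q.
Set SMB = MC: 45.00 - 2.31q = 25.87 + 3.47q → q* = 3.3097.
Gap = |3.1269 − 3.3097| = 0.1828.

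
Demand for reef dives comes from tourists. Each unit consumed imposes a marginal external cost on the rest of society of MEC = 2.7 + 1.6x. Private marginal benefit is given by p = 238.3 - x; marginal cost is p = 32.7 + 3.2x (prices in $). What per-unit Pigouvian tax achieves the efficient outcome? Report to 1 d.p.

Social marginal benefit = demand − MEC = 235.6 - 2.6x.
Set SMB = MC: 235.6 - 2.6x = 32.7 + 3.2x → x* = 34.9828.
The Pigouvian tax equals MEC at x*: 2.7 + 1.6×34.9828 = 58.6725.

tax = $58.7 per unit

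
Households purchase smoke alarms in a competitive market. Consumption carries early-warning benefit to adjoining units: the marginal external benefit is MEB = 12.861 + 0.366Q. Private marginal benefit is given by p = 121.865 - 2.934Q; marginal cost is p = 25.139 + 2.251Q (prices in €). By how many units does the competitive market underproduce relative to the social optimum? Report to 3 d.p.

Market equilibrium (private): 25.139 + 2.251Q = 121.865 - 2.934Q → Q_m = 18.6550.
Social marginal benefit = demand + MEB = 134.726 - 2.568Q.
Set SMB = MC: 134.726 - 2.568Q = 25.139 + 2.251Q → Q* = 22.7406.
Gap = |18.6550 − 22.7406| = 4.0856.

4.086 units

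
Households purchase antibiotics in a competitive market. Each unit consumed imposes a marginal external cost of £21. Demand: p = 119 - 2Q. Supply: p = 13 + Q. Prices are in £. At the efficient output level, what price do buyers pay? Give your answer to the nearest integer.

P = £62

Social marginal benefit = demand − MEC = 98 - 2Q.
Set SMB = MC: 98 - 2Q = 13 + Q → Q* = 28.3333.
Consumer price on the demand curve at Q*: 119 − 2×28.3333 = 62.3334.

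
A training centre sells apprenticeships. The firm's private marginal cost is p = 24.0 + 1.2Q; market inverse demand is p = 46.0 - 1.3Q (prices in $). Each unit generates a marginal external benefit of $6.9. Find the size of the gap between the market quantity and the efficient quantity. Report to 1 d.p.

Market equilibrium (private): 24.0 + 1.2Q = 46.0 - 1.3Q → Q_m = 8.8000.
Social marginal cost = private MC − MEB = 17.1 + 1.2Q.
Set SMC = demand: 17.1 + 1.2Q = 46.0 - 1.3Q → Q* = 11.5600.
Gap = |8.8000 − 11.5600| = 2.7600.

2.8 units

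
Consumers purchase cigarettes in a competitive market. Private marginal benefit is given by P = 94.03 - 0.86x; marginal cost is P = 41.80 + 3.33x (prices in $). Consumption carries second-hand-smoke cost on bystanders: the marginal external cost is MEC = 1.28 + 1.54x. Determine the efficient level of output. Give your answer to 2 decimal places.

x* = 8.89

Social marginal benefit = demand − MEC = 92.75 - 2.40x.
Set SMB = MC: 92.75 - 2.40x = 41.80 + 3.33x → x* = 8.8918.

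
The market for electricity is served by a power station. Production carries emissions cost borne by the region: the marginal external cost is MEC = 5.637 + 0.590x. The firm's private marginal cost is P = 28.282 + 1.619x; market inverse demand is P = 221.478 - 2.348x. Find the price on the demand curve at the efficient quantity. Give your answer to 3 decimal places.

P = 124.838

Social marginal cost = private MC + MEC = 33.919 + 2.209x.
Set SMC = demand: 33.919 + 2.209x = 221.478 - 2.348x → x* = 41.1584.
Consumer price on the demand curve at x*: 221.478 − 2.348×41.1584 = 124.8381.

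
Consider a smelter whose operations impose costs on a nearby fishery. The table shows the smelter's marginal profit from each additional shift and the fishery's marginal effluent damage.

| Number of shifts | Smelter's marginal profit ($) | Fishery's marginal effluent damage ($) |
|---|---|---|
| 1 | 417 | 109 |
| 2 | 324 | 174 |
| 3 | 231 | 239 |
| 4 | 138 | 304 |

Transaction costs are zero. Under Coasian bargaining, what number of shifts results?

2

Bargaining reaches the level where marginal profit last exceeds marginal effluent damage.
That holds through level 2 (324 ≥ 174) but not at 3 (231 < 239).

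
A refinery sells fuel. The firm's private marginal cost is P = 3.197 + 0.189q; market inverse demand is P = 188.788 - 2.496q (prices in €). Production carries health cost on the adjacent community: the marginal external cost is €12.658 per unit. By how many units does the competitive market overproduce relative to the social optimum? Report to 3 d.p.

Market equilibrium (private): 3.197 + 0.189q = 188.788 - 2.496q → q_m = 69.1214.
Social marginal cost = private MC + MEC = 15.855 + 0.189q.
Set SMC = demand: 15.855 + 0.189q = 188.788 - 2.496q → q* = 64.4071.
Gap = |69.1214 − 64.4071| = 4.7143.

4.714 units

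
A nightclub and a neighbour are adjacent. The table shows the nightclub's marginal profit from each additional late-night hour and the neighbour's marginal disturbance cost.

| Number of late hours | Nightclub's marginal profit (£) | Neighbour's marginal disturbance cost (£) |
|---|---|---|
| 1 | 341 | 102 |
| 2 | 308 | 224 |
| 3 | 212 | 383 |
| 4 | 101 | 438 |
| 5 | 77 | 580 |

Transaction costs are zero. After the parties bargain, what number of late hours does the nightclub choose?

2

Bargaining reaches the level where marginal profit last exceeds marginal disturbance cost.
That holds through level 2 (308 ≥ 224) but not at 3 (212 < 383).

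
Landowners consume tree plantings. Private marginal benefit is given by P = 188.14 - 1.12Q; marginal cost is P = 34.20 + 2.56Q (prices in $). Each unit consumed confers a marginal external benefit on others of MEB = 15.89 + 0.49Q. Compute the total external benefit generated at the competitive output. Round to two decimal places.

Market equilibrium (private): 34.20 + 2.56Q = 188.14 - 1.12Q → Q_m = 41.8315.
Total external benefit = ∫₀^{Q_m} (15.89 + 0.49Q) dQ = 15.89×41.8315 + ½×0.49×41.8315² = 1093.4218.

$1093.42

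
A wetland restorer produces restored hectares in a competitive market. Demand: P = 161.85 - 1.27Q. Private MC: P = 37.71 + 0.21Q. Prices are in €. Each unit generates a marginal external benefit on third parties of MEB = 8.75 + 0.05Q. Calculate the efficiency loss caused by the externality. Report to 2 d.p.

Market equilibrium (private): 37.71 + 0.21Q = 161.85 - 1.27Q → Q_m = 83.8784.
Social marginal cost = private MC − MEB = 28.96 + 0.16Q.
Set SMC = demand: 28.96 + 0.16Q = 161.85 - 1.27Q → Q* = 92.9301.
The welfare-loss triangle has base |Q_m − Q*| and height MEB(Q_m) (the vertical gap between SMC and demand is zero at Q* and MEB at Q_m).
DWL = ½ × 9.0517 × 12.9439 = 58.5821.

DWL = €58.58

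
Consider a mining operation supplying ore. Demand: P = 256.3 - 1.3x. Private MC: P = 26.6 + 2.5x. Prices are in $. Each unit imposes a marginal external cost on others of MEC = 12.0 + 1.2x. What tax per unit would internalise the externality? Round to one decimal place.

Social marginal cost = private MC + MEC = 38.6 + 3.7x.
Set SMC = demand: 38.6 + 3.7x = 256.3 - 1.3x → x* = 43.5400.
The Pigouvian tax equals MEC at x*: 12.0 + 1.2×43.5400 = 64.2480.

tax = $64.2 per unit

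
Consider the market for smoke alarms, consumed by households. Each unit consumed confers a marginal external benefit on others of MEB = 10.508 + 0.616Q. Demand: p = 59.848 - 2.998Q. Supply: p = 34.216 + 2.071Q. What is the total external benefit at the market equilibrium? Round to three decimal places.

Market equilibrium (private): 34.216 + 2.071Q = 59.848 - 2.998Q → Q_m = 5.0566.
Total external benefit = ∫₀^{Q_m} (10.508 + 0.616Q) dQ = 10.508×5.0566 + ½×0.616×5.0566² = 61.0101.

61.010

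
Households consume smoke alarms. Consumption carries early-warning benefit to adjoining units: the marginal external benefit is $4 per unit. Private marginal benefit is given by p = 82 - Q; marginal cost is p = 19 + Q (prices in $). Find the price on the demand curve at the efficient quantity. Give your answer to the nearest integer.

P = $49

Social marginal benefit = demand + MEB = 86 - Q.
Set SMB = MC: 86 - Q = 19 + Q → Q* = 33.5000.
Consumer price on the demand curve at Q*: 82 − 1×33.5000 = 48.5000.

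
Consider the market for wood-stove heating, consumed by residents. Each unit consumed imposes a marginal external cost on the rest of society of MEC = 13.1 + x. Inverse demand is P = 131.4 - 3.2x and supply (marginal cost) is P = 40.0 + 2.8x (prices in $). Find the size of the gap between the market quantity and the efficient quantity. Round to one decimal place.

Market equilibrium (private): 40.0 + 2.8x = 131.4 - 3.2x → x_m = 15.2333.
Social marginal benefit = demand − MEC = 118.3 - 4.2x.
Set SMB = MC: 118.3 - 4.2x = 40.0 + 2.8x → x* = 11.1857.
Gap = |15.2333 − 11.1857| = 4.0476.

4.0 units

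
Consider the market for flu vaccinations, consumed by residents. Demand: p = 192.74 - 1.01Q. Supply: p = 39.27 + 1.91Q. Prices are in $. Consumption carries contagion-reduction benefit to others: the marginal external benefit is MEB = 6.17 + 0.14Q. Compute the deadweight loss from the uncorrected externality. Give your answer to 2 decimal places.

Market equilibrium (private): 39.27 + 1.91Q = 192.74 - 1.01Q → Q_m = 52.5582.
Social marginal benefit = demand + MEB = 198.91 - 0.87Q.
Set SMB = MC: 198.91 - 0.87Q = 39.27 + 1.91Q → Q* = 57.4245.
Between Q* and Q_m the wedge SMB − MC runs linearly from 0 to MEB(Q_m), so the loss is a triangle.
DWL = ½ × 4.8663 × 13.5282 = 32.9161.

DWL = $32.92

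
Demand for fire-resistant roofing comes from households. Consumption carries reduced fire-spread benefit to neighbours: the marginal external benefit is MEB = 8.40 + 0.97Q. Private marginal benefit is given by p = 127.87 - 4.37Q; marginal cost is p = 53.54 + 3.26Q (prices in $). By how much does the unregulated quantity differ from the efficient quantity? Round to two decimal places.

Market equilibrium (private): 53.54 + 3.26Q = 127.87 - 4.37Q → Q_m = 9.7418.
Social marginal benefit = demand + MEB = 136.27 - 3.40Q.
Set SMB = MC: 136.27 - 3.40Q = 53.54 + 3.26Q → Q* = 12.4219.
Gap = |9.7418 − 12.4219| = 2.6801.

2.68 units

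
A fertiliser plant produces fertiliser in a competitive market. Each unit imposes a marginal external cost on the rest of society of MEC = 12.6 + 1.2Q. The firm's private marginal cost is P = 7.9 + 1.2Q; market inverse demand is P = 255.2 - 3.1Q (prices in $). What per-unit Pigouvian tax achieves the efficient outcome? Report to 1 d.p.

tax = $63.8 per unit

Social marginal cost = private MC + MEC = 20.5 + 2.4Q.
Set SMC = demand: 20.5 + 2.4Q = 255.2 - 3.1Q → Q* = 42.6727.
The Pigouvian tax equals MEC at Q*: 12.6 + 1.2×42.6727 = 63.8072.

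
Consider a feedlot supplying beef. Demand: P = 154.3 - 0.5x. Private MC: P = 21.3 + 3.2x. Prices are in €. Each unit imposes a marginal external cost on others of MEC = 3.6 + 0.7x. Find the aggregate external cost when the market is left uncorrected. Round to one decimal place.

Market equilibrium (private): 21.3 + 3.2x = 154.3 - 0.5x → x_m = 35.9459.
Total external cost = ∫₀^{x_m} (3.6 + 0.7x) dx = 3.6×35.9459 + ½×0.7×35.9459² = 581.6429.

€581.6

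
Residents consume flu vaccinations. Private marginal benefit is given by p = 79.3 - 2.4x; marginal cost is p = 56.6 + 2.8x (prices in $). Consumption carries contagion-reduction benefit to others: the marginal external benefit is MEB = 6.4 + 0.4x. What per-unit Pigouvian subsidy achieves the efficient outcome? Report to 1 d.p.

Social marginal benefit = demand + MEB = 85.7 - 2.0x.
Set SMB = MC: 85.7 - 2.0x = 56.6 + 2.8x → x* = 6.0625.
The Pigouvian subsidy equals MEB at x*: 6.4 + 0.4×6.0625 = 8.8250.

subsidy = $8.8 per unit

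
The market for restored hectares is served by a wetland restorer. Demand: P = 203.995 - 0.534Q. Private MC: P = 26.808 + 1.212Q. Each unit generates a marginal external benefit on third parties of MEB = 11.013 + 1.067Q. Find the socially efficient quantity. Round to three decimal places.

Social marginal cost = private MC − MEB = 15.795 + 0.145Q.
Set SMC = demand: 15.795 + 0.145Q = 203.995 - 0.534Q → Q* = 277.1723.

Q* = 277.172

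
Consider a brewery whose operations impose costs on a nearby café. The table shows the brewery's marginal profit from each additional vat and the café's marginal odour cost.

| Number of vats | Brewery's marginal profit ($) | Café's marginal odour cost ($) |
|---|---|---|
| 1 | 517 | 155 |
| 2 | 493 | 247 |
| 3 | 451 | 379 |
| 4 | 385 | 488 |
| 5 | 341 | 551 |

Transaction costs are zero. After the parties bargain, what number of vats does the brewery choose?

3

Bargaining reaches the level where marginal profit last exceeds marginal odour cost.
That holds through level 3 (451 ≥ 379) but not at 4 (385 < 488).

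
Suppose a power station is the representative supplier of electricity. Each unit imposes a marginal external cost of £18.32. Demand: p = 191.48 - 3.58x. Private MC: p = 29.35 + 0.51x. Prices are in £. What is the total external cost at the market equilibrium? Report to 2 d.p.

Market equilibrium (private): 29.35 + 0.51x = 191.48 - 3.58x → x_m = 39.6406.
Total external cost = MEC × x_m = 18.32 × 39.6406 = 726.2158.

£726.22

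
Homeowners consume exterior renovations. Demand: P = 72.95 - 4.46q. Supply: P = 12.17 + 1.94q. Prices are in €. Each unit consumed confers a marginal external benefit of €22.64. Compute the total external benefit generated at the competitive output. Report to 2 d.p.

Market equilibrium (private): 12.17 + 1.94q = 72.95 - 4.46q → q_m = 9.4969.
Total external benefit = MEB × q_m = 22.64 × 9.4969 = 215.0098.

€215.01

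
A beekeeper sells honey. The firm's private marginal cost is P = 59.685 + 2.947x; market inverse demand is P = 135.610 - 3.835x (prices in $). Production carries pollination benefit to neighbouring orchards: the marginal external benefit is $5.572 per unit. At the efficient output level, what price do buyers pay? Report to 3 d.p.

P = $89.526

Social marginal cost = private MC − MEB = 54.113 + 2.947x.
Set SMC = demand: 54.113 + 2.947x = 135.610 - 3.835x → x* = 12.0167.
Consumer price on the demand curve at x*: 135.610 − 3.835×12.0167 = 89.5260.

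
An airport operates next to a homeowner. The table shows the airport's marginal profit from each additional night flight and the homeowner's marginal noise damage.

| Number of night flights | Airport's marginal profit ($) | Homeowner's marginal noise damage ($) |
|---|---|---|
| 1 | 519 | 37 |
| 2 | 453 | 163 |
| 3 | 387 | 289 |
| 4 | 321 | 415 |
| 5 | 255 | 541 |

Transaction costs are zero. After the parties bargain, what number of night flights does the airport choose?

Bargaining reaches the level where marginal profit last exceeds marginal noise damage.
That holds through level 3 (387 ≥ 289) but not at 4 (321 < 415).

3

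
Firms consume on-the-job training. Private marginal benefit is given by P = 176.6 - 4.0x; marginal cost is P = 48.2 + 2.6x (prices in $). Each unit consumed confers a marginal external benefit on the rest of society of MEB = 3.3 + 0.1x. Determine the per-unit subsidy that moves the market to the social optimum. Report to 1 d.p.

subsidy = $5.3 per unit

Social marginal benefit = demand + MEB = 179.9 - 3.9x.
Set SMB = MC: 179.9 - 3.9x = 48.2 + 2.6x → x* = 20.2615.
The Pigouvian subsidy equals MEB at x*: 3.3 + 0.1×20.2615 = 5.3262.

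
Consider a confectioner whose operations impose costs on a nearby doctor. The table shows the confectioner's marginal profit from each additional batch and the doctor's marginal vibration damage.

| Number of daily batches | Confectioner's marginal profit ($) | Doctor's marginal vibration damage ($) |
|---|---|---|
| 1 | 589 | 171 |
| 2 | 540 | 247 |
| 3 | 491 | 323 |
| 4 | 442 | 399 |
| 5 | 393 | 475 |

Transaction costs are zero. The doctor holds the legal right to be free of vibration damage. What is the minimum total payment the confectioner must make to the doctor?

Efficient level: marginal profit ≥ marginal vibration damage through level 4, so k* = 4.
With the doctor holding the right, the confectioner must at least compensate total damage at k*: 171 + 247 + 323 + 399 = 1140.

$1140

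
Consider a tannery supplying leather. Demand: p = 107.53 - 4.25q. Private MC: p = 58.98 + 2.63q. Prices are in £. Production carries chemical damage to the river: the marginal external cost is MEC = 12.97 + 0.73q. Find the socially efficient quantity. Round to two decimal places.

Social marginal cost = private MC + MEC = 71.95 + 3.36q.
Set SMC = demand: 71.95 + 3.36q = 107.53 - 4.25q → q* = 4.6754.

q* = 4.68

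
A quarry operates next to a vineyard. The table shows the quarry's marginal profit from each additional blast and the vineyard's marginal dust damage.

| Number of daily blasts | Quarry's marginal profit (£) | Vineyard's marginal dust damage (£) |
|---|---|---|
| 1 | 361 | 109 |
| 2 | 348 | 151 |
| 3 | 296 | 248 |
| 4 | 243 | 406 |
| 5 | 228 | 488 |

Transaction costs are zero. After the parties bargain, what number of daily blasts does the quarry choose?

3

Bargaining reaches the level where marginal profit last exceeds marginal dust damage.
That holds through level 3 (296 ≥ 248) but not at 4 (243 < 406).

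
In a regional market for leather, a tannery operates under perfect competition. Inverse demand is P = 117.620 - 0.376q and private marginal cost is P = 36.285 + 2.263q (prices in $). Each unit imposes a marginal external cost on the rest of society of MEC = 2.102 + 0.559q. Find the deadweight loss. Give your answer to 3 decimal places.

DWL = $58.423

Market equilibrium (private): 36.285 + 2.263q = 117.620 - 0.376q → q_m = 30.8204.
Social marginal cost = private MC + MEC = 38.387 + 2.822q.
Set SMC = demand: 38.387 + 2.822q = 117.620 - 0.376q → q* = 24.7758.
The loss is the area between SMC and demand from q* to q_m; with linear curves that's a triangle of height MEC(q_m).
DWL = ½ × 6.0446 × 19.3306 = 58.4229.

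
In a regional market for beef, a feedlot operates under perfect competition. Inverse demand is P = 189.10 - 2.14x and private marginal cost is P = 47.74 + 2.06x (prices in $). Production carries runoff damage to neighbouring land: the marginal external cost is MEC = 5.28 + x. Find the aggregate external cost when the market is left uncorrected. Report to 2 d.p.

Market equilibrium (private): 47.74 + 2.06x = 189.10 - 2.14x → x_m = 33.6571.
Total external cost = ∫₀^{x_m} (5.28 + 1.00x) dx = 5.28×33.6571 + ½×1.00×33.6571² = 744.1097.

$744.11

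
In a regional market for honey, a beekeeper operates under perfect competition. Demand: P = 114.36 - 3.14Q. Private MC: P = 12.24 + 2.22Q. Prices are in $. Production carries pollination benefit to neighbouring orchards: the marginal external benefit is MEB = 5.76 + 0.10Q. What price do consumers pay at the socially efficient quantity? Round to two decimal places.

Social marginal cost = private MC − MEB = 6.48 + 2.12Q.
Set SMC = demand: 6.48 + 2.12Q = 114.36 - 3.14Q → Q* = 20.5095.
Consumer price on the demand curve at Q*: 114.36 − 3.14×20.5095 = 49.9602.

P = $49.96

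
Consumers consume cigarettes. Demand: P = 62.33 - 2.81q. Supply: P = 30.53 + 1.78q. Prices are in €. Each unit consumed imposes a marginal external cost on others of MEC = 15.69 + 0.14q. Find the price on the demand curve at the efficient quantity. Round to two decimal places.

P = €52.76

Social marginal benefit = demand − MEC = 46.64 - 2.95q.
Set SMB = MC: 46.64 - 2.95q = 30.53 + 1.78q → q* = 3.4059.
Consumer price on the demand curve at q*: 62.33 − 2.81×3.4059 = 52.7594.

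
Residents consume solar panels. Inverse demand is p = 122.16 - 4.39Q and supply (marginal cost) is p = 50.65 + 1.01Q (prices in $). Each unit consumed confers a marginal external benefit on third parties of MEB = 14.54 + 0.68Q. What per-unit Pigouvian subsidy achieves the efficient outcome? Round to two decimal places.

Social marginal benefit = demand + MEB = 136.70 - 3.71Q.
Set SMB = MC: 136.70 - 3.71Q = 50.65 + 1.01Q → Q* = 18.2309.
The Pigouvian subsidy equals MEB at Q*: 14.54 + 0.68×18.2309 = 26.9370.

subsidy = $26.94 per unit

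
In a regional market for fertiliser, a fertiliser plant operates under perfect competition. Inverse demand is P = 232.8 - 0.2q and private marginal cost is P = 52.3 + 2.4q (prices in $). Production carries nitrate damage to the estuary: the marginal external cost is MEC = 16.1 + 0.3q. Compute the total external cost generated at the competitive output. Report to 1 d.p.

Market equilibrium (private): 52.3 + 2.4q = 232.8 - 0.2q → q_m = 69.4231.
Total external cost = ∫₀^{q_m} (16.1 + 0.3q) dq = 16.1×69.4231 + ½×0.3×69.4231² = 1840.6469.

$1840.6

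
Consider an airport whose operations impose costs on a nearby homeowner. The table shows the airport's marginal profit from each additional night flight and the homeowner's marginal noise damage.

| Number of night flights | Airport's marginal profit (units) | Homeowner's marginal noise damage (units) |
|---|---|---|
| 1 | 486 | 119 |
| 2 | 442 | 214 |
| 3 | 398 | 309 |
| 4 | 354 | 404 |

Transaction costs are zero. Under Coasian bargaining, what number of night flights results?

Bargaining reaches the level where marginal profit last exceeds marginal noise damage.
That holds through level 3 (398 ≥ 309) but not at 4 (354 < 404).

3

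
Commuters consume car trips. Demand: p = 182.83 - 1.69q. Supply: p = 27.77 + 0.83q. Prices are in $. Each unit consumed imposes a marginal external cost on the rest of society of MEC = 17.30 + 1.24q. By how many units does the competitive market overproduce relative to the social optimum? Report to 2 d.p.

24.89 units

Market equilibrium (private): 27.77 + 0.83q = 182.83 - 1.69q → q_m = 61.5317.
Social marginal benefit = demand − MEC = 165.53 - 2.93q.
Set SMB = MC: 165.53 - 2.93q = 27.77 + 0.83q → q* = 36.6383.
Gap = |61.5317 − 36.6383| = 24.8934.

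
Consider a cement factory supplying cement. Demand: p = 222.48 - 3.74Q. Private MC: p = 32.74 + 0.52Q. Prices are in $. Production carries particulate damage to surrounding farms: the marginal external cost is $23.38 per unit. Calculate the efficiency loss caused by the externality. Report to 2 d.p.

Market equilibrium (private): 32.74 + 0.52Q = 222.48 - 3.74Q → Q_m = 44.5399.
Social marginal cost = private MC + MEC = 56.12 + 0.52Q.
Set SMC = demand: 56.12 + 0.52Q = 222.48 - 3.74Q → Q* = 39.0516.
Between Q* and Q_m the wedge SMC − demand runs linearly from 0 to MEC(Q_m), so the loss is a triangle.
DWL = ½ × 5.4883 × 23.3800 = 64.1582.

DWL = $64.16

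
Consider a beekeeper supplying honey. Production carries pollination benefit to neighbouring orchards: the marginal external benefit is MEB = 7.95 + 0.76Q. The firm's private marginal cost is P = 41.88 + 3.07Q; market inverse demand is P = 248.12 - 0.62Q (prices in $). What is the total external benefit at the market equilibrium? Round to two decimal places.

$1631.41

Market equilibrium (private): 41.88 + 3.07Q = 248.12 - 0.62Q → Q_m = 55.8916.
Total external benefit = ∫₀^{Q_m} (7.95 + 0.76Q) dQ = 7.95×55.8916 + ½×0.76×55.8916² = 1631.4092.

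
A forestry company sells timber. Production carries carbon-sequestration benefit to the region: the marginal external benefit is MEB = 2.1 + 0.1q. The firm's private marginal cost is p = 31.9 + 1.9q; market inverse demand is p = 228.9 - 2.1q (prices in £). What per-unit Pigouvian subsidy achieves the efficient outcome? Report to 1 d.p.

Social marginal cost = private MC − MEB = 29.8 + 1.8q.
Set SMC = demand: 29.8 + 1.8q = 228.9 - 2.1q → q* = 51.0513.
The Pigouvian subsidy equals MEB at q*: 2.1 + 0.1×51.0513 = 7.2051.

subsidy = £7.2 per unit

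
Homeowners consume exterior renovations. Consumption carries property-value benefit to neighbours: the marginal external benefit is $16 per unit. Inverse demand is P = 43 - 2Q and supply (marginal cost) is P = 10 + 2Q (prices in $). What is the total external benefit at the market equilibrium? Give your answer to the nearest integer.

$132

Market equilibrium (private): 10 + 2Q = 43 - 2Q → Q_m = 8.2500.
Total external benefit = MEB × Q_m = 16 × 8.2500 = 132.0000.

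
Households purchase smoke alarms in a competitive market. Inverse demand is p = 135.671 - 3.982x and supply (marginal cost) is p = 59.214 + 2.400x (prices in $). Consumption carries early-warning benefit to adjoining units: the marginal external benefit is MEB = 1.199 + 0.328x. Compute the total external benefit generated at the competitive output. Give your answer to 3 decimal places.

$37.902

Market equilibrium (private): 59.214 + 2.400x = 135.671 - 3.982x → x_m = 11.9801.
Total external benefit = ∫₀^{x_m} (1.199 + 0.328x) dx = 1.199×11.9801 + ½×0.328×11.9801² = 37.9019.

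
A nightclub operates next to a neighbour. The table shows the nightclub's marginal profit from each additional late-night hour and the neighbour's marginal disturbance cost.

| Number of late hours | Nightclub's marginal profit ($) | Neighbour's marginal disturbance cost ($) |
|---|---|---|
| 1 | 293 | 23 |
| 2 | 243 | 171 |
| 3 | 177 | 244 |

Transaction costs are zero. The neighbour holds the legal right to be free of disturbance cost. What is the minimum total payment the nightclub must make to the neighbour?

$194

Efficient level: marginal profit ≥ marginal disturbance cost through level 2, so k* = 2.
With the neighbour holding the right, the nightclub must at least compensate total damage at k*: 23 + 171 = 194.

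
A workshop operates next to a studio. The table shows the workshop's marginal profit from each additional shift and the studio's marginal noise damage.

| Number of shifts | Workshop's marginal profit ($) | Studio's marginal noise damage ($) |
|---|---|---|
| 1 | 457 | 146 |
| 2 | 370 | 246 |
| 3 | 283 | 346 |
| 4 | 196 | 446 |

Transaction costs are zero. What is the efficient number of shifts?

2

Bargaining reaches the level where marginal profit last exceeds marginal noise damage.
That holds through level 2 (370 ≥ 246) but not at 3 (283 < 346).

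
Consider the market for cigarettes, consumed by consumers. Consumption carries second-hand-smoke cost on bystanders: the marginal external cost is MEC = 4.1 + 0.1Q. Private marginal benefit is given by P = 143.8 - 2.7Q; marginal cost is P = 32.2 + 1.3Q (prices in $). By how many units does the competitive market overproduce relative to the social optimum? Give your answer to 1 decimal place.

1.7 units

Market equilibrium (private): 32.2 + 1.3Q = 143.8 - 2.7Q → Q_m = 27.9000.
Social marginal benefit = demand − MEC = 139.7 - 2.8Q.
Set SMB = MC: 139.7 - 2.8Q = 32.2 + 1.3Q → Q* = 26.2195.
Gap = |27.9000 − 26.2195| = 1.6805.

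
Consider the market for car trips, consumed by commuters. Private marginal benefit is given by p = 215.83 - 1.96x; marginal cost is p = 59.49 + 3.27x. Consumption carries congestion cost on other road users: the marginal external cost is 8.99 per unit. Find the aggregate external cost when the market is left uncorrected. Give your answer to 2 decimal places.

Market equilibrium (private): 59.49 + 3.27x = 215.83 - 1.96x → x_m = 29.8929.
Total external cost = MEC × x_m = 8.99 × 29.8929 = 268.7372.

268.74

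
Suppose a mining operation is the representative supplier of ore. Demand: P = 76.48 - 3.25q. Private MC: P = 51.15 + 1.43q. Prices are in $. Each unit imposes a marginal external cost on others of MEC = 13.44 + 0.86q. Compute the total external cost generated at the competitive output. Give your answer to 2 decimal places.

Market equilibrium (private): 51.15 + 1.43q = 76.48 - 3.25q → q_m = 5.4124.
Total external cost = ∫₀^{q_m} (13.44 + 0.86q) dq = 13.44×5.4124 + ½×0.86×5.4124² = 85.3391.

$85.34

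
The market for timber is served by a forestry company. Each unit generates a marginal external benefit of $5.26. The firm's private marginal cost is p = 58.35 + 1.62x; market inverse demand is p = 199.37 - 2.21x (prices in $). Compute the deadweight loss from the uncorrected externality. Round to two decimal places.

DWL = $3.61

Market equilibrium (private): 58.35 + 1.62x = 199.37 - 2.21x → x_m = 36.8198.
Social marginal cost = private MC − MEB = 53.09 + 1.62x.
Set SMC = demand: 53.09 + 1.62x = 199.37 - 2.21x → x* = 38.1932.
Height of the DWL triangle at x_m is demand(x_m) − SMC(x_m) = MEB(x_m) = 5.2600.
DWL = ½ × 1.3734 × 5.2600 = 3.6120.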